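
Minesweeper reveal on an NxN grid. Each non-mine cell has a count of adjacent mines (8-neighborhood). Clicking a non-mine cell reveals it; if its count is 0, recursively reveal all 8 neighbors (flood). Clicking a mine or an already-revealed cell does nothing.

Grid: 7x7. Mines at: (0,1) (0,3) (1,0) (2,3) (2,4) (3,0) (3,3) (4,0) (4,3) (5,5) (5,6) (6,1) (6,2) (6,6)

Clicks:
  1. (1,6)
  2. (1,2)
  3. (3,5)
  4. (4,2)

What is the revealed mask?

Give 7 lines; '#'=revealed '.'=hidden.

Answer: ....###
..#.###
.....##
.....##
..#..##
.......
.......

Derivation:
Click 1 (1,6) count=0: revealed 12 new [(0,4) (0,5) (0,6) (1,4) (1,5) (1,6) (2,5) (2,6) (3,5) (3,6) (4,5) (4,6)] -> total=12
Click 2 (1,2) count=3: revealed 1 new [(1,2)] -> total=13
Click 3 (3,5) count=1: revealed 0 new [(none)] -> total=13
Click 4 (4,2) count=2: revealed 1 new [(4,2)] -> total=14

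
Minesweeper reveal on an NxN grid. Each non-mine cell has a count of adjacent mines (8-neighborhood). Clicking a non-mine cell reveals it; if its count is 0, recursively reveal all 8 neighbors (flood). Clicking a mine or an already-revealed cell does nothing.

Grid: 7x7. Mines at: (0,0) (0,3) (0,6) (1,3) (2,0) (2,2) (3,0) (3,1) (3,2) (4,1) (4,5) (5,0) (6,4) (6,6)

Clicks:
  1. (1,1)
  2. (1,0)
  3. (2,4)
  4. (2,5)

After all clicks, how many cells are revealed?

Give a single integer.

Answer: 11

Derivation:
Click 1 (1,1) count=3: revealed 1 new [(1,1)] -> total=1
Click 2 (1,0) count=2: revealed 1 new [(1,0)] -> total=2
Click 3 (2,4) count=1: revealed 1 new [(2,4)] -> total=3
Click 4 (2,5) count=0: revealed 8 new [(1,4) (1,5) (1,6) (2,5) (2,6) (3,4) (3,5) (3,6)] -> total=11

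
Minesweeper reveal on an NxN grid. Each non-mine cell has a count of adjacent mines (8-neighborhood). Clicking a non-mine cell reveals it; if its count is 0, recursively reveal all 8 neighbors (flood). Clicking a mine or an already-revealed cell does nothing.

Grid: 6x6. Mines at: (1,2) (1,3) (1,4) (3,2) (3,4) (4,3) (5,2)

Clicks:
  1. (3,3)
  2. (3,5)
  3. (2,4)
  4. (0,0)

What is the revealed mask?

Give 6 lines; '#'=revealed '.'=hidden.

Answer: ##....
##....
##..#.
##.#.#
##....
##....

Derivation:
Click 1 (3,3) count=3: revealed 1 new [(3,3)] -> total=1
Click 2 (3,5) count=1: revealed 1 new [(3,5)] -> total=2
Click 3 (2,4) count=3: revealed 1 new [(2,4)] -> total=3
Click 4 (0,0) count=0: revealed 12 new [(0,0) (0,1) (1,0) (1,1) (2,0) (2,1) (3,0) (3,1) (4,0) (4,1) (5,0) (5,1)] -> total=15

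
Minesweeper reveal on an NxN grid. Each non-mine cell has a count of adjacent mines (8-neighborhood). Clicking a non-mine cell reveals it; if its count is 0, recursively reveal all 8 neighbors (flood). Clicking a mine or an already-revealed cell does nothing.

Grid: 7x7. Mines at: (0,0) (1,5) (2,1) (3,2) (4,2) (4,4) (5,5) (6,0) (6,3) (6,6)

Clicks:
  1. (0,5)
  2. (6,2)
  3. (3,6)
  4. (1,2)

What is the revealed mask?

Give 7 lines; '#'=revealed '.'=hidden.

Answer: .....#.
..#....
.....##
.....##
.....##
.......
..#....

Derivation:
Click 1 (0,5) count=1: revealed 1 new [(0,5)] -> total=1
Click 2 (6,2) count=1: revealed 1 new [(6,2)] -> total=2
Click 3 (3,6) count=0: revealed 6 new [(2,5) (2,6) (3,5) (3,6) (4,5) (4,6)] -> total=8
Click 4 (1,2) count=1: revealed 1 new [(1,2)] -> total=9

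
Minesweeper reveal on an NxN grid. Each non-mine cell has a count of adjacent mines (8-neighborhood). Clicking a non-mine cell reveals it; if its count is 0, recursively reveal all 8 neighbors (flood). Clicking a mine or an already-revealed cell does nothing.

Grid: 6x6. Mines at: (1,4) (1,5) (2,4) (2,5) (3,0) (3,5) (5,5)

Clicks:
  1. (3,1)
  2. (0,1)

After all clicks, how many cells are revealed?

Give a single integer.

Answer: 26

Derivation:
Click 1 (3,1) count=1: revealed 1 new [(3,1)] -> total=1
Click 2 (0,1) count=0: revealed 25 new [(0,0) (0,1) (0,2) (0,3) (1,0) (1,1) (1,2) (1,3) (2,0) (2,1) (2,2) (2,3) (3,2) (3,3) (3,4) (4,0) (4,1) (4,2) (4,3) (4,4) (5,0) (5,1) (5,2) (5,3) (5,4)] -> total=26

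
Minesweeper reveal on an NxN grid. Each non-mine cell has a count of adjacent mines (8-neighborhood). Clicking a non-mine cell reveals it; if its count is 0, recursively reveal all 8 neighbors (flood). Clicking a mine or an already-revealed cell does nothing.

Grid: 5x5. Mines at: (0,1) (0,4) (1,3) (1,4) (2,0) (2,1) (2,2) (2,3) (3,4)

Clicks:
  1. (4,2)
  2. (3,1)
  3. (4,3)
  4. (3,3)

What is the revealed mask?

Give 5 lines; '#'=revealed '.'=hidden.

Click 1 (4,2) count=0: revealed 8 new [(3,0) (3,1) (3,2) (3,3) (4,0) (4,1) (4,2) (4,3)] -> total=8
Click 2 (3,1) count=3: revealed 0 new [(none)] -> total=8
Click 3 (4,3) count=1: revealed 0 new [(none)] -> total=8
Click 4 (3,3) count=3: revealed 0 new [(none)] -> total=8

Answer: .....
.....
.....
####.
####.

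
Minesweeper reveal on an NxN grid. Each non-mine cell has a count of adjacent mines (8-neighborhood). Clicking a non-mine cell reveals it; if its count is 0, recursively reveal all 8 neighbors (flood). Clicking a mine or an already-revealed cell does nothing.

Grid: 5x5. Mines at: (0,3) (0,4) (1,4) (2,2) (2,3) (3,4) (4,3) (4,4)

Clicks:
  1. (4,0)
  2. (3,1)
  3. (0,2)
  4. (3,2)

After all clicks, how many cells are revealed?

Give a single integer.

Answer: 14

Derivation:
Click 1 (4,0) count=0: revealed 14 new [(0,0) (0,1) (0,2) (1,0) (1,1) (1,2) (2,0) (2,1) (3,0) (3,1) (3,2) (4,0) (4,1) (4,2)] -> total=14
Click 2 (3,1) count=1: revealed 0 new [(none)] -> total=14
Click 3 (0,2) count=1: revealed 0 new [(none)] -> total=14
Click 4 (3,2) count=3: revealed 0 new [(none)] -> total=14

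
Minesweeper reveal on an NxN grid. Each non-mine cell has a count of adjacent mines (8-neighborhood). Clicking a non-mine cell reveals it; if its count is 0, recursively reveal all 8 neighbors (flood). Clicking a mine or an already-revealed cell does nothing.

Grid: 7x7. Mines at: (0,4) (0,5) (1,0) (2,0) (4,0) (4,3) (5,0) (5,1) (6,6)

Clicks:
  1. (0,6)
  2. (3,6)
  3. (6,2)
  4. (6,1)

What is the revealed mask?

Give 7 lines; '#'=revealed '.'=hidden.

Answer: .###..#
.######
.######
.######
....###
....###
.##....

Derivation:
Click 1 (0,6) count=1: revealed 1 new [(0,6)] -> total=1
Click 2 (3,6) count=0: revealed 27 new [(0,1) (0,2) (0,3) (1,1) (1,2) (1,3) (1,4) (1,5) (1,6) (2,1) (2,2) (2,3) (2,4) (2,5) (2,6) (3,1) (3,2) (3,3) (3,4) (3,5) (3,6) (4,4) (4,5) (4,6) (5,4) (5,5) (5,6)] -> total=28
Click 3 (6,2) count=1: revealed 1 new [(6,2)] -> total=29
Click 4 (6,1) count=2: revealed 1 new [(6,1)] -> total=30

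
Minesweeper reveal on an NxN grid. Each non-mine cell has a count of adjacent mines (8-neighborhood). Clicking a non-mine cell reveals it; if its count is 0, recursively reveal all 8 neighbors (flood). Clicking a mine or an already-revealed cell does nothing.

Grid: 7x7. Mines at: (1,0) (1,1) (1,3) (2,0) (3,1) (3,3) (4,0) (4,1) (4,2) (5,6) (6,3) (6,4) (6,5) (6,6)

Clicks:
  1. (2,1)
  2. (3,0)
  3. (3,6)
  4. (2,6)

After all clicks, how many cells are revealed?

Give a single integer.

Answer: 17

Derivation:
Click 1 (2,1) count=4: revealed 1 new [(2,1)] -> total=1
Click 2 (3,0) count=4: revealed 1 new [(3,0)] -> total=2
Click 3 (3,6) count=0: revealed 15 new [(0,4) (0,5) (0,6) (1,4) (1,5) (1,6) (2,4) (2,5) (2,6) (3,4) (3,5) (3,6) (4,4) (4,5) (4,6)] -> total=17
Click 4 (2,6) count=0: revealed 0 new [(none)] -> total=17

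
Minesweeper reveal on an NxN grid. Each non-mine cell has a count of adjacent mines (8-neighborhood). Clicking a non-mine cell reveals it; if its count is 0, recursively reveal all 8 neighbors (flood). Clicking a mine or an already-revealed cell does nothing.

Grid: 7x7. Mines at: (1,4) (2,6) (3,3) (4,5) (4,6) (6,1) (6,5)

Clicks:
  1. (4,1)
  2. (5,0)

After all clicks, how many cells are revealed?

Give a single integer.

Click 1 (4,1) count=0: revealed 21 new [(0,0) (0,1) (0,2) (0,3) (1,0) (1,1) (1,2) (1,3) (2,0) (2,1) (2,2) (2,3) (3,0) (3,1) (3,2) (4,0) (4,1) (4,2) (5,0) (5,1) (5,2)] -> total=21
Click 2 (5,0) count=1: revealed 0 new [(none)] -> total=21

Answer: 21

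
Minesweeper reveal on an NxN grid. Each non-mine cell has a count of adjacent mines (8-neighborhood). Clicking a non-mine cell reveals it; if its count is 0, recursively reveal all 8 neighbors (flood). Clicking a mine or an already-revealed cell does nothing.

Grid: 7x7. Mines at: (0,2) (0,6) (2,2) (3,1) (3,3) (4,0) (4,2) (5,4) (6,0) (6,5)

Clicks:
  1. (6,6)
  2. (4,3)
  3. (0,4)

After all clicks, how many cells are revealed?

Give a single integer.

Answer: 21

Derivation:
Click 1 (6,6) count=1: revealed 1 new [(6,6)] -> total=1
Click 2 (4,3) count=3: revealed 1 new [(4,3)] -> total=2
Click 3 (0,4) count=0: revealed 19 new [(0,3) (0,4) (0,5) (1,3) (1,4) (1,5) (1,6) (2,3) (2,4) (2,5) (2,6) (3,4) (3,5) (3,6) (4,4) (4,5) (4,6) (5,5) (5,6)] -> total=21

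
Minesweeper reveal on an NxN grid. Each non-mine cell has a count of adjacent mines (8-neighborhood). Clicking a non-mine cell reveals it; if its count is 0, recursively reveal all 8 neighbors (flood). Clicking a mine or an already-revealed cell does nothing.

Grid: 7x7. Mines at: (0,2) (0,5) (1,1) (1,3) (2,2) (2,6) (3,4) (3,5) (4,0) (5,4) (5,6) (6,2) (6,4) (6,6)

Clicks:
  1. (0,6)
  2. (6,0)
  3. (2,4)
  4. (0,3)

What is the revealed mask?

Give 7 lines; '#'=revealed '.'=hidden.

Answer: ...#..#
.......
....#..
.......
.......
##.....
##.....

Derivation:
Click 1 (0,6) count=1: revealed 1 new [(0,6)] -> total=1
Click 2 (6,0) count=0: revealed 4 new [(5,0) (5,1) (6,0) (6,1)] -> total=5
Click 3 (2,4) count=3: revealed 1 new [(2,4)] -> total=6
Click 4 (0,3) count=2: revealed 1 new [(0,3)] -> total=7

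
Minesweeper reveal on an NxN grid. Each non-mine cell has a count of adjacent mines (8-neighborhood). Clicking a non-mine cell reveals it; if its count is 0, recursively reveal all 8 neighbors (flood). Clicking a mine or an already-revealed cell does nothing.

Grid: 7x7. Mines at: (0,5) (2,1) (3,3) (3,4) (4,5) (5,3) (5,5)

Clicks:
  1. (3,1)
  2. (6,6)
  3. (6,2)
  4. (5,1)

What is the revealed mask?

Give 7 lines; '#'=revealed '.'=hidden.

Click 1 (3,1) count=1: revealed 1 new [(3,1)] -> total=1
Click 2 (6,6) count=1: revealed 1 new [(6,6)] -> total=2
Click 3 (6,2) count=1: revealed 1 new [(6,2)] -> total=3
Click 4 (5,1) count=0: revealed 10 new [(3,0) (3,2) (4,0) (4,1) (4,2) (5,0) (5,1) (5,2) (6,0) (6,1)] -> total=13

Answer: .......
.......
.......
###....
###....
###....
###...#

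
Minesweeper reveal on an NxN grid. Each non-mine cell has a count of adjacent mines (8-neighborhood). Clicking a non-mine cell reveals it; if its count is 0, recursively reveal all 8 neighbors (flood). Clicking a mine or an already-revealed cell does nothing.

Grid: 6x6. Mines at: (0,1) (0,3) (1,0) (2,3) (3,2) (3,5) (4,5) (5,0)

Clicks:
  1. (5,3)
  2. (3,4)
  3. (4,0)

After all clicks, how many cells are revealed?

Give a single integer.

Click 1 (5,3) count=0: revealed 8 new [(4,1) (4,2) (4,3) (4,4) (5,1) (5,2) (5,3) (5,4)] -> total=8
Click 2 (3,4) count=3: revealed 1 new [(3,4)] -> total=9
Click 3 (4,0) count=1: revealed 1 new [(4,0)] -> total=10

Answer: 10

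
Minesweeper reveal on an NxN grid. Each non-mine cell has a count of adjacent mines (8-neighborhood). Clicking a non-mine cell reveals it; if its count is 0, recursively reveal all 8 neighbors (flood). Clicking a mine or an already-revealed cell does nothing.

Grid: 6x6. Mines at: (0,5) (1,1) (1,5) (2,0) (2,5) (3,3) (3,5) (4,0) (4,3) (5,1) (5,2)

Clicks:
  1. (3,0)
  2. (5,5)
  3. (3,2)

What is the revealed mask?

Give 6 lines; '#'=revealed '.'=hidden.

Answer: ......
......
......
#.#...
....##
....##

Derivation:
Click 1 (3,0) count=2: revealed 1 new [(3,0)] -> total=1
Click 2 (5,5) count=0: revealed 4 new [(4,4) (4,5) (5,4) (5,5)] -> total=5
Click 3 (3,2) count=2: revealed 1 new [(3,2)] -> total=6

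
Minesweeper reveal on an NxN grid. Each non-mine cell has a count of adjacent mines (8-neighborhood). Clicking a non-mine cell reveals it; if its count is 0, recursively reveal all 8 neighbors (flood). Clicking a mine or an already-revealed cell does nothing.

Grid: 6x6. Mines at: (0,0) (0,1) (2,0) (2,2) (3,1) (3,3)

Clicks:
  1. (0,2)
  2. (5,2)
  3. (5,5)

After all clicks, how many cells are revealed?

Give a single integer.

Click 1 (0,2) count=1: revealed 1 new [(0,2)] -> total=1
Click 2 (5,2) count=0: revealed 24 new [(0,3) (0,4) (0,5) (1,2) (1,3) (1,4) (1,5) (2,3) (2,4) (2,5) (3,4) (3,5) (4,0) (4,1) (4,2) (4,3) (4,4) (4,5) (5,0) (5,1) (5,2) (5,3) (5,4) (5,5)] -> total=25
Click 3 (5,5) count=0: revealed 0 new [(none)] -> total=25

Answer: 25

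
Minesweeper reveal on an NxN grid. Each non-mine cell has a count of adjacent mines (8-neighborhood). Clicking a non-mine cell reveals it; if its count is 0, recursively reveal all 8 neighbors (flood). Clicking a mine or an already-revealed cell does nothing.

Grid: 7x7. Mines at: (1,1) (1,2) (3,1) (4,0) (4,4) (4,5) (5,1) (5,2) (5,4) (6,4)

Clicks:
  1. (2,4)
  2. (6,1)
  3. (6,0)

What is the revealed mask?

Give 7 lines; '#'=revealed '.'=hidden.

Click 1 (2,4) count=0: revealed 16 new [(0,3) (0,4) (0,5) (0,6) (1,3) (1,4) (1,5) (1,6) (2,3) (2,4) (2,5) (2,6) (3,3) (3,4) (3,5) (3,6)] -> total=16
Click 2 (6,1) count=2: revealed 1 new [(6,1)] -> total=17
Click 3 (6,0) count=1: revealed 1 new [(6,0)] -> total=18

Answer: ...####
...####
...####
...####
.......
.......
##.....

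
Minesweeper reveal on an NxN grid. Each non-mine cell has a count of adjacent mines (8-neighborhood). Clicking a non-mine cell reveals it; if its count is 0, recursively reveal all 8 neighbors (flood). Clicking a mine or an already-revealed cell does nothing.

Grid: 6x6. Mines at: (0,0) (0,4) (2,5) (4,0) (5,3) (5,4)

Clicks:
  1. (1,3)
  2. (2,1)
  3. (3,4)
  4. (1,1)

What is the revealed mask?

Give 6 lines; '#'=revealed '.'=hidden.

Answer: .###..
#####.
#####.
#####.
.####.
......

Derivation:
Click 1 (1,3) count=1: revealed 1 new [(1,3)] -> total=1
Click 2 (2,1) count=0: revealed 21 new [(0,1) (0,2) (0,3) (1,0) (1,1) (1,2) (1,4) (2,0) (2,1) (2,2) (2,3) (2,4) (3,0) (3,1) (3,2) (3,3) (3,4) (4,1) (4,2) (4,3) (4,4)] -> total=22
Click 3 (3,4) count=1: revealed 0 new [(none)] -> total=22
Click 4 (1,1) count=1: revealed 0 new [(none)] -> total=22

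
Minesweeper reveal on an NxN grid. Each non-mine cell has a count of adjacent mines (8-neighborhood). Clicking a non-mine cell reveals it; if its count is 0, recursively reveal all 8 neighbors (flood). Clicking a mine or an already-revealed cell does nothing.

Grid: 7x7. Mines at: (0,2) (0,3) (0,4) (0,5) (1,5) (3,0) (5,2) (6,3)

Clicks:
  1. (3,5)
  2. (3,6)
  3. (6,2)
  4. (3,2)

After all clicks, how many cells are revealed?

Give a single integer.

Click 1 (3,5) count=0: revealed 29 new [(1,1) (1,2) (1,3) (1,4) (2,1) (2,2) (2,3) (2,4) (2,5) (2,6) (3,1) (3,2) (3,3) (3,4) (3,5) (3,6) (4,1) (4,2) (4,3) (4,4) (4,5) (4,6) (5,3) (5,4) (5,5) (5,6) (6,4) (6,5) (6,6)] -> total=29
Click 2 (3,6) count=0: revealed 0 new [(none)] -> total=29
Click 3 (6,2) count=2: revealed 1 new [(6,2)] -> total=30
Click 4 (3,2) count=0: revealed 0 new [(none)] -> total=30

Answer: 30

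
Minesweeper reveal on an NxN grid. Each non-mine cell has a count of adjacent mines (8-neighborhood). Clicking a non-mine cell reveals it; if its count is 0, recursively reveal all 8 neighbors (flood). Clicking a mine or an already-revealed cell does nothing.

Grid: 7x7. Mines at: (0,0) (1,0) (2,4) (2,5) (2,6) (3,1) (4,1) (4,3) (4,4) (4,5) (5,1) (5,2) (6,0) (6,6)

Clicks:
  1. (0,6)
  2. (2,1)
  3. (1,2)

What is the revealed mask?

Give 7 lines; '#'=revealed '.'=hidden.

Answer: .######
.######
.###...
.......
.......
.......
.......

Derivation:
Click 1 (0,6) count=0: revealed 15 new [(0,1) (0,2) (0,3) (0,4) (0,5) (0,6) (1,1) (1,2) (1,3) (1,4) (1,5) (1,6) (2,1) (2,2) (2,3)] -> total=15
Click 2 (2,1) count=2: revealed 0 new [(none)] -> total=15
Click 3 (1,2) count=0: revealed 0 new [(none)] -> total=15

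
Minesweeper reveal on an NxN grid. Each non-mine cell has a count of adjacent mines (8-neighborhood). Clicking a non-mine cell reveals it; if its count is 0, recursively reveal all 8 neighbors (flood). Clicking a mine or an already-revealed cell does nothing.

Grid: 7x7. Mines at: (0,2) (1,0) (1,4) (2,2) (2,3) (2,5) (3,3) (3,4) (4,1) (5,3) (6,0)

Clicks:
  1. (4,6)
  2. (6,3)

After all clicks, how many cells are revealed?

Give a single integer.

Click 1 (4,6) count=0: revealed 11 new [(3,5) (3,6) (4,4) (4,5) (4,6) (5,4) (5,5) (5,6) (6,4) (6,5) (6,6)] -> total=11
Click 2 (6,3) count=1: revealed 1 new [(6,3)] -> total=12

Answer: 12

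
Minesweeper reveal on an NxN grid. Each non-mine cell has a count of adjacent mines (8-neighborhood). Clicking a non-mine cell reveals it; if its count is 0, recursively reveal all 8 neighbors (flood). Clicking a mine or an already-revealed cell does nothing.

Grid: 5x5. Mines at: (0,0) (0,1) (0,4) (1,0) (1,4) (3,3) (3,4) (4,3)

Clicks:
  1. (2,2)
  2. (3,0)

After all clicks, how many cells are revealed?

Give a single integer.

Answer: 9

Derivation:
Click 1 (2,2) count=1: revealed 1 new [(2,2)] -> total=1
Click 2 (3,0) count=0: revealed 8 new [(2,0) (2,1) (3,0) (3,1) (3,2) (4,0) (4,1) (4,2)] -> total=9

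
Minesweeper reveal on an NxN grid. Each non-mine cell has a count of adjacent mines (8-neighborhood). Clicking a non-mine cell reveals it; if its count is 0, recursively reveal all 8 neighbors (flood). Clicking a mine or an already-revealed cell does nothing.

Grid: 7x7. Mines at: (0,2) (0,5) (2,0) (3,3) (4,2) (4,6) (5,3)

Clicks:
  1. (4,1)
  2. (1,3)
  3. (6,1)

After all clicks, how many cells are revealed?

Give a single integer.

Answer: 11

Derivation:
Click 1 (4,1) count=1: revealed 1 new [(4,1)] -> total=1
Click 2 (1,3) count=1: revealed 1 new [(1,3)] -> total=2
Click 3 (6,1) count=0: revealed 9 new [(3,0) (3,1) (4,0) (5,0) (5,1) (5,2) (6,0) (6,1) (6,2)] -> total=11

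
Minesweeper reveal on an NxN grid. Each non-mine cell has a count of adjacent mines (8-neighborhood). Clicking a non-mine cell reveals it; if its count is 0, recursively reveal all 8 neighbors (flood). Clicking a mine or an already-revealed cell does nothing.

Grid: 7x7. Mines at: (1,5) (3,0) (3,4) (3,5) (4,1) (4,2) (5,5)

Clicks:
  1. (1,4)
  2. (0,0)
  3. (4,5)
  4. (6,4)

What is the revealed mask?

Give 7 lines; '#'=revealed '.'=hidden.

Answer: #####..
#####..
#####..
.###...
.....#.
.......
....#..

Derivation:
Click 1 (1,4) count=1: revealed 1 new [(1,4)] -> total=1
Click 2 (0,0) count=0: revealed 17 new [(0,0) (0,1) (0,2) (0,3) (0,4) (1,0) (1,1) (1,2) (1,3) (2,0) (2,1) (2,2) (2,3) (2,4) (3,1) (3,2) (3,3)] -> total=18
Click 3 (4,5) count=3: revealed 1 new [(4,5)] -> total=19
Click 4 (6,4) count=1: revealed 1 new [(6,4)] -> total=20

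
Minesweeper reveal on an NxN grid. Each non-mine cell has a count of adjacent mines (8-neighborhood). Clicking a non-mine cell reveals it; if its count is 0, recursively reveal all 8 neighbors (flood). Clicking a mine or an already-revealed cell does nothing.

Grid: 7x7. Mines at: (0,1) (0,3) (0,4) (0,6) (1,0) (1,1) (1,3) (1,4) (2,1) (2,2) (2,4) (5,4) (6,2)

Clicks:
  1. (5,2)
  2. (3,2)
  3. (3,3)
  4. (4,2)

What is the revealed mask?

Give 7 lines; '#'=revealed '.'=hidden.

Click 1 (5,2) count=1: revealed 1 new [(5,2)] -> total=1
Click 2 (3,2) count=2: revealed 1 new [(3,2)] -> total=2
Click 3 (3,3) count=2: revealed 1 new [(3,3)] -> total=3
Click 4 (4,2) count=0: revealed 11 new [(3,0) (3,1) (4,0) (4,1) (4,2) (4,3) (5,0) (5,1) (5,3) (6,0) (6,1)] -> total=14

Answer: .......
.......
.......
####...
####...
####...
##.....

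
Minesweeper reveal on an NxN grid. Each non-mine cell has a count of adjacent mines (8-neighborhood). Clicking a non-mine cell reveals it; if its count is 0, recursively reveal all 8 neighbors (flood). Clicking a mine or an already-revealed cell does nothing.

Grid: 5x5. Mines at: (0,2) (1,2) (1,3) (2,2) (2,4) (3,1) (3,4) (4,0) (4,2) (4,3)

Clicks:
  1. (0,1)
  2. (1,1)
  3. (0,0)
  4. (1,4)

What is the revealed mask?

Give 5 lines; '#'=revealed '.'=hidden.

Click 1 (0,1) count=2: revealed 1 new [(0,1)] -> total=1
Click 2 (1,1) count=3: revealed 1 new [(1,1)] -> total=2
Click 3 (0,0) count=0: revealed 4 new [(0,0) (1,0) (2,0) (2,1)] -> total=6
Click 4 (1,4) count=2: revealed 1 new [(1,4)] -> total=7

Answer: ##...
##..#
##...
.....
.....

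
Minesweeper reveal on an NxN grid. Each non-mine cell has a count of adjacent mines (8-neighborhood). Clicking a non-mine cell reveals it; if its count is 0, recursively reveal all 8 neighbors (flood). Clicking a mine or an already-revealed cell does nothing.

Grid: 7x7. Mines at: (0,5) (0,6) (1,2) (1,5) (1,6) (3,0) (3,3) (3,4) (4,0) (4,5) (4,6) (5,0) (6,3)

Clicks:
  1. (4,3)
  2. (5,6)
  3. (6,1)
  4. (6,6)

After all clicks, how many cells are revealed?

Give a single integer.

Click 1 (4,3) count=2: revealed 1 new [(4,3)] -> total=1
Click 2 (5,6) count=2: revealed 1 new [(5,6)] -> total=2
Click 3 (6,1) count=1: revealed 1 new [(6,1)] -> total=3
Click 4 (6,6) count=0: revealed 5 new [(5,4) (5,5) (6,4) (6,5) (6,6)] -> total=8

Answer: 8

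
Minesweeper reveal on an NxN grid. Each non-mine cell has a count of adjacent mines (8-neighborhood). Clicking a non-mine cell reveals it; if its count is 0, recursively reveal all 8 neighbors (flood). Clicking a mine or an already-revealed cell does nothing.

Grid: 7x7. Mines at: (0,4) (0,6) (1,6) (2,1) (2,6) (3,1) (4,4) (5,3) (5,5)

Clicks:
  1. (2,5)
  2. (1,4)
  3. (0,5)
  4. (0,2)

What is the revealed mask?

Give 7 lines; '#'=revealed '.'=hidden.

Click 1 (2,5) count=2: revealed 1 new [(2,5)] -> total=1
Click 2 (1,4) count=1: revealed 1 new [(1,4)] -> total=2
Click 3 (0,5) count=3: revealed 1 new [(0,5)] -> total=3
Click 4 (0,2) count=0: revealed 8 new [(0,0) (0,1) (0,2) (0,3) (1,0) (1,1) (1,2) (1,3)] -> total=11

Answer: ####.#.
#####..
.....#.
.......
.......
.......
.......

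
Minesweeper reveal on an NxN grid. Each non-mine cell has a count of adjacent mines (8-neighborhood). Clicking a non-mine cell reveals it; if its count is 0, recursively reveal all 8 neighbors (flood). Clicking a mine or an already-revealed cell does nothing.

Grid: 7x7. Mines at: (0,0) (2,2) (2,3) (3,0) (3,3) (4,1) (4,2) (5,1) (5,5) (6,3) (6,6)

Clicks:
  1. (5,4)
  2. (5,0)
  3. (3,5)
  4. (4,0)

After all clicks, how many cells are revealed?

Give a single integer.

Click 1 (5,4) count=2: revealed 1 new [(5,4)] -> total=1
Click 2 (5,0) count=2: revealed 1 new [(5,0)] -> total=2
Click 3 (3,5) count=0: revealed 21 new [(0,1) (0,2) (0,3) (0,4) (0,5) (0,6) (1,1) (1,2) (1,3) (1,4) (1,5) (1,6) (2,4) (2,5) (2,6) (3,4) (3,5) (3,6) (4,4) (4,5) (4,6)] -> total=23
Click 4 (4,0) count=3: revealed 1 new [(4,0)] -> total=24

Answer: 24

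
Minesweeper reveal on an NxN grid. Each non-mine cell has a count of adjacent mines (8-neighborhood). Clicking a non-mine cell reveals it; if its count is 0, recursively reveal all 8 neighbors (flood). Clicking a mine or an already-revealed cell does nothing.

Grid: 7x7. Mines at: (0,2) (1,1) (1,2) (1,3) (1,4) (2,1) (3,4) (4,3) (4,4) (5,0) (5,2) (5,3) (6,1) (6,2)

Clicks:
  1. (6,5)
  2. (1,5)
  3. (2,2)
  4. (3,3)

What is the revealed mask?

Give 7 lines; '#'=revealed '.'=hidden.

Answer: .....##
.....##
..#..##
...#.##
.....##
....###
....###

Derivation:
Click 1 (6,5) count=0: revealed 16 new [(0,5) (0,6) (1,5) (1,6) (2,5) (2,6) (3,5) (3,6) (4,5) (4,6) (5,4) (5,5) (5,6) (6,4) (6,5) (6,6)] -> total=16
Click 2 (1,5) count=1: revealed 0 new [(none)] -> total=16
Click 3 (2,2) count=4: revealed 1 new [(2,2)] -> total=17
Click 4 (3,3) count=3: revealed 1 new [(3,3)] -> total=18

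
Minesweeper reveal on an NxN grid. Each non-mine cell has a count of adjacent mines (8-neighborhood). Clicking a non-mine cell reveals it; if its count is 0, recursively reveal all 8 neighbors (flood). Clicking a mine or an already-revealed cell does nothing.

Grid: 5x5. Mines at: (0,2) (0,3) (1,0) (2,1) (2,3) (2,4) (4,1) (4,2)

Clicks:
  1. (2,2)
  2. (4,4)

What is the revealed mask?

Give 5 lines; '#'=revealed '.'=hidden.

Click 1 (2,2) count=2: revealed 1 new [(2,2)] -> total=1
Click 2 (4,4) count=0: revealed 4 new [(3,3) (3,4) (4,3) (4,4)] -> total=5

Answer: .....
.....
..#..
...##
...##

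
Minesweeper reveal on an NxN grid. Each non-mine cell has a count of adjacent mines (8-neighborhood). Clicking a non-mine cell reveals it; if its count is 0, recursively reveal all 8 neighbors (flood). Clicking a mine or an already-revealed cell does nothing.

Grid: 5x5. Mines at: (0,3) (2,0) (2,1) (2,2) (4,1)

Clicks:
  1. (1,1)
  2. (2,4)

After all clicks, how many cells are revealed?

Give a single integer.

Click 1 (1,1) count=3: revealed 1 new [(1,1)] -> total=1
Click 2 (2,4) count=0: revealed 10 new [(1,3) (1,4) (2,3) (2,4) (3,2) (3,3) (3,4) (4,2) (4,3) (4,4)] -> total=11

Answer: 11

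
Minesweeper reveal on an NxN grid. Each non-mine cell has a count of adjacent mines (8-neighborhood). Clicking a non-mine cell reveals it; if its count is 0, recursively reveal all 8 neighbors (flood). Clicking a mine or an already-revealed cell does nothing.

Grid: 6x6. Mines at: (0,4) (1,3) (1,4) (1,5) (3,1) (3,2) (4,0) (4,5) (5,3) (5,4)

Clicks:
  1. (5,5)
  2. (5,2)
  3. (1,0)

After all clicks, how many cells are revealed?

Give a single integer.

Click 1 (5,5) count=2: revealed 1 new [(5,5)] -> total=1
Click 2 (5,2) count=1: revealed 1 new [(5,2)] -> total=2
Click 3 (1,0) count=0: revealed 9 new [(0,0) (0,1) (0,2) (1,0) (1,1) (1,2) (2,0) (2,1) (2,2)] -> total=11

Answer: 11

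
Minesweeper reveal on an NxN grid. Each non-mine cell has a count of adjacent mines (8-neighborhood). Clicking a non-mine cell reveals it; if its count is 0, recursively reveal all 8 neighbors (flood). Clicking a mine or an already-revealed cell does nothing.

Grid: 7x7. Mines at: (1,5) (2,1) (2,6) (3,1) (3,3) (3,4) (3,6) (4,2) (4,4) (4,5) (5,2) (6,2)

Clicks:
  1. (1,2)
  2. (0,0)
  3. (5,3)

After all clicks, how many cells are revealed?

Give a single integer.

Click 1 (1,2) count=1: revealed 1 new [(1,2)] -> total=1
Click 2 (0,0) count=0: revealed 12 new [(0,0) (0,1) (0,2) (0,3) (0,4) (1,0) (1,1) (1,3) (1,4) (2,2) (2,3) (2,4)] -> total=13
Click 3 (5,3) count=4: revealed 1 new [(5,3)] -> total=14

Answer: 14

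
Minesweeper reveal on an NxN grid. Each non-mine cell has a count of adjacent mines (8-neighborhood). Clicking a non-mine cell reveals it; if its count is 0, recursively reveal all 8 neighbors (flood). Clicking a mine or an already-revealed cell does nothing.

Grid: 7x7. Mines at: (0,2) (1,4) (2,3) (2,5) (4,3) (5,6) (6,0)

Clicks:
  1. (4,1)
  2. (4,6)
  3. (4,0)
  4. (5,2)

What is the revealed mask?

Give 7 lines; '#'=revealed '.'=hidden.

Answer: ##.....
###....
###....
###....
###...#
###....
.......

Derivation:
Click 1 (4,1) count=0: revealed 17 new [(0,0) (0,1) (1,0) (1,1) (1,2) (2,0) (2,1) (2,2) (3,0) (3,1) (3,2) (4,0) (4,1) (4,2) (5,0) (5,1) (5,2)] -> total=17
Click 2 (4,6) count=1: revealed 1 new [(4,6)] -> total=18
Click 3 (4,0) count=0: revealed 0 new [(none)] -> total=18
Click 4 (5,2) count=1: revealed 0 new [(none)] -> total=18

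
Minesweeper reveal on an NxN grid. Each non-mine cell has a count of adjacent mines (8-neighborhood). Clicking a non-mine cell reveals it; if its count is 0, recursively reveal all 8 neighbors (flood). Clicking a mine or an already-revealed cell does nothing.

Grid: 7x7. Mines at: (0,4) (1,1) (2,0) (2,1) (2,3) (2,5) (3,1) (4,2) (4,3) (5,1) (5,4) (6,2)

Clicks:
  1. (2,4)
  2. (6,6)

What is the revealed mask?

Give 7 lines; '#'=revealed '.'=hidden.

Click 1 (2,4) count=2: revealed 1 new [(2,4)] -> total=1
Click 2 (6,6) count=0: revealed 8 new [(3,5) (3,6) (4,5) (4,6) (5,5) (5,6) (6,5) (6,6)] -> total=9

Answer: .......
.......
....#..
.....##
.....##
.....##
.....##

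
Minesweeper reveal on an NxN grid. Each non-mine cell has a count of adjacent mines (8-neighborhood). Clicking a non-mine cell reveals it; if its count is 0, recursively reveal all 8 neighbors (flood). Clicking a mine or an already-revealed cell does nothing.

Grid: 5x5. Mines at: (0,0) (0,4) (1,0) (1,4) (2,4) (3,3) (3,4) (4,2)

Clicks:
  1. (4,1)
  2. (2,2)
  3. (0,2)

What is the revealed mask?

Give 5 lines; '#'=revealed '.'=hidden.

Answer: .###.
.###.
.###.
.....
.#...

Derivation:
Click 1 (4,1) count=1: revealed 1 new [(4,1)] -> total=1
Click 2 (2,2) count=1: revealed 1 new [(2,2)] -> total=2
Click 3 (0,2) count=0: revealed 8 new [(0,1) (0,2) (0,3) (1,1) (1,2) (1,3) (2,1) (2,3)] -> total=10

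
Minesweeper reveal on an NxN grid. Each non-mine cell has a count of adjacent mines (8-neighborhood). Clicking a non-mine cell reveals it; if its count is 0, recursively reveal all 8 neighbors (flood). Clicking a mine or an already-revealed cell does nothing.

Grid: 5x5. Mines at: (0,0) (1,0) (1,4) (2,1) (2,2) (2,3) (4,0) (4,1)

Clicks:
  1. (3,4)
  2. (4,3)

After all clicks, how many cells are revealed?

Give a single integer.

Click 1 (3,4) count=1: revealed 1 new [(3,4)] -> total=1
Click 2 (4,3) count=0: revealed 5 new [(3,2) (3,3) (4,2) (4,3) (4,4)] -> total=6

Answer: 6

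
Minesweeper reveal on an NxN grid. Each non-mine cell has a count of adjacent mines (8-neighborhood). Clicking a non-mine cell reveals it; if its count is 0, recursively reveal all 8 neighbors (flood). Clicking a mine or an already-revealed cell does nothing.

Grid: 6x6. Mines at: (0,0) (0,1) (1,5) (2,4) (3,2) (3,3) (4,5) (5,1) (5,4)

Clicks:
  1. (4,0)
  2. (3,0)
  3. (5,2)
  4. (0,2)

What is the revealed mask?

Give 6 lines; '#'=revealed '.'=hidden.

Answer: ..#...
##....
##....
##....
##....
..#...

Derivation:
Click 1 (4,0) count=1: revealed 1 new [(4,0)] -> total=1
Click 2 (3,0) count=0: revealed 7 new [(1,0) (1,1) (2,0) (2,1) (3,0) (3,1) (4,1)] -> total=8
Click 3 (5,2) count=1: revealed 1 new [(5,2)] -> total=9
Click 4 (0,2) count=1: revealed 1 new [(0,2)] -> total=10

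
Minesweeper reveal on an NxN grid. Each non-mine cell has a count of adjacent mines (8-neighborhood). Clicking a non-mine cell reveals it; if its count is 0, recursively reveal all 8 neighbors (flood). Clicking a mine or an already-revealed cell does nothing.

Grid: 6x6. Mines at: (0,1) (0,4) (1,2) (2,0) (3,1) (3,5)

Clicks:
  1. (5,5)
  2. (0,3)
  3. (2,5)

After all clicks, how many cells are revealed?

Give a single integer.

Answer: 20

Derivation:
Click 1 (5,5) count=0: revealed 18 new [(2,2) (2,3) (2,4) (3,2) (3,3) (3,4) (4,0) (4,1) (4,2) (4,3) (4,4) (4,5) (5,0) (5,1) (5,2) (5,3) (5,4) (5,5)] -> total=18
Click 2 (0,3) count=2: revealed 1 new [(0,3)] -> total=19
Click 3 (2,5) count=1: revealed 1 new [(2,5)] -> total=20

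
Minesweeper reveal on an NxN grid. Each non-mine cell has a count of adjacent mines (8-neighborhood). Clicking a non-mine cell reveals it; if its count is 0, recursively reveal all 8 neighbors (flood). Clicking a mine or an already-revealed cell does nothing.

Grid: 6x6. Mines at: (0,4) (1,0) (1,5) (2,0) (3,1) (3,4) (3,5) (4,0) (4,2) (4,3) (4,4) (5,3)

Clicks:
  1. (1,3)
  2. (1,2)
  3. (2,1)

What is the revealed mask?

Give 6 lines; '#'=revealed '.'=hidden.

Answer: .###..
.###..
.###..
......
......
......

Derivation:
Click 1 (1,3) count=1: revealed 1 new [(1,3)] -> total=1
Click 2 (1,2) count=0: revealed 8 new [(0,1) (0,2) (0,3) (1,1) (1,2) (2,1) (2,2) (2,3)] -> total=9
Click 3 (2,1) count=3: revealed 0 new [(none)] -> total=9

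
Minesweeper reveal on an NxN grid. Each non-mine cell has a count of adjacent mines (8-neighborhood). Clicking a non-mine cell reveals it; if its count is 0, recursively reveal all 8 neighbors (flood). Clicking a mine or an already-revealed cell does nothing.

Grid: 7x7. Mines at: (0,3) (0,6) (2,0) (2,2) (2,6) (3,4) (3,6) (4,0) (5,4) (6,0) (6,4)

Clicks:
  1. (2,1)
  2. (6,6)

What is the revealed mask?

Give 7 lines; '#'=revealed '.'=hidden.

Click 1 (2,1) count=2: revealed 1 new [(2,1)] -> total=1
Click 2 (6,6) count=0: revealed 6 new [(4,5) (4,6) (5,5) (5,6) (6,5) (6,6)] -> total=7

Answer: .......
.......
.#.....
.......
.....##
.....##
.....##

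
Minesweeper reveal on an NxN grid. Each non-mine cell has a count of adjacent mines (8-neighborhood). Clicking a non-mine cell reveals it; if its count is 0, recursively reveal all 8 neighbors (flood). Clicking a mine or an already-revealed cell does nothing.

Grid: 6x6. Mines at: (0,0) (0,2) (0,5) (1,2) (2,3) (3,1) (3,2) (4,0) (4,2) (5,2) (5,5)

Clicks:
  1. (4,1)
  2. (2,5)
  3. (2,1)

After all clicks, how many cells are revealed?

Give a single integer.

Answer: 10

Derivation:
Click 1 (4,1) count=5: revealed 1 new [(4,1)] -> total=1
Click 2 (2,5) count=0: revealed 8 new [(1,4) (1,5) (2,4) (2,5) (3,4) (3,5) (4,4) (4,5)] -> total=9
Click 3 (2,1) count=3: revealed 1 new [(2,1)] -> total=10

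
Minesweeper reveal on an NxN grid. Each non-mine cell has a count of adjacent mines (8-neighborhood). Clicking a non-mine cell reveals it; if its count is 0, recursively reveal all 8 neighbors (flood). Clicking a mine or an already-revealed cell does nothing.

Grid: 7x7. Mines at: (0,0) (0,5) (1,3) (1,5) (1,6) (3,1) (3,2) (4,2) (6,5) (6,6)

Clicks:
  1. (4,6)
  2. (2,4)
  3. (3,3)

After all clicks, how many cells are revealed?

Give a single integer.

Answer: 16

Derivation:
Click 1 (4,6) count=0: revealed 16 new [(2,3) (2,4) (2,5) (2,6) (3,3) (3,4) (3,5) (3,6) (4,3) (4,4) (4,5) (4,6) (5,3) (5,4) (5,5) (5,6)] -> total=16
Click 2 (2,4) count=2: revealed 0 new [(none)] -> total=16
Click 3 (3,3) count=2: revealed 0 new [(none)] -> total=16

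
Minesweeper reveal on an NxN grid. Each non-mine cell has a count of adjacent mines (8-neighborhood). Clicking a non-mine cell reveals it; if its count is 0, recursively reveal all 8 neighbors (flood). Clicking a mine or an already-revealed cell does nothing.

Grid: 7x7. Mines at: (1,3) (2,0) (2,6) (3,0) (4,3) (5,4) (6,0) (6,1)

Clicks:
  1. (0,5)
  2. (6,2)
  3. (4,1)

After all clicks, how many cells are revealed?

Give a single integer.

Answer: 8

Derivation:
Click 1 (0,5) count=0: revealed 6 new [(0,4) (0,5) (0,6) (1,4) (1,5) (1,6)] -> total=6
Click 2 (6,2) count=1: revealed 1 new [(6,2)] -> total=7
Click 3 (4,1) count=1: revealed 1 new [(4,1)] -> total=8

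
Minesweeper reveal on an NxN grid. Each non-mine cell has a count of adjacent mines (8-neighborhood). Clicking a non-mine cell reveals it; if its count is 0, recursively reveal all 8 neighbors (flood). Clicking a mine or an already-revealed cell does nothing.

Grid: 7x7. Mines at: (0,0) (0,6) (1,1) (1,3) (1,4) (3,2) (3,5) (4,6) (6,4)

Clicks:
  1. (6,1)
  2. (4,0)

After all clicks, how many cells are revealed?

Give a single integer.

Click 1 (6,1) count=0: revealed 16 new [(2,0) (2,1) (3,0) (3,1) (4,0) (4,1) (4,2) (4,3) (5,0) (5,1) (5,2) (5,3) (6,0) (6,1) (6,2) (6,3)] -> total=16
Click 2 (4,0) count=0: revealed 0 new [(none)] -> total=16

Answer: 16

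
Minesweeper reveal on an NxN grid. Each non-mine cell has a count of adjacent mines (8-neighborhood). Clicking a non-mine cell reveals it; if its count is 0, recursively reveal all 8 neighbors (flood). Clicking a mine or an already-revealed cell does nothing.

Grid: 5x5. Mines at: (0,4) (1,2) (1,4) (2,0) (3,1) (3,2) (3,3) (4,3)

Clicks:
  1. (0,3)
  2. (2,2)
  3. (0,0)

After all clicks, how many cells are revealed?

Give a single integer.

Click 1 (0,3) count=3: revealed 1 new [(0,3)] -> total=1
Click 2 (2,2) count=4: revealed 1 new [(2,2)] -> total=2
Click 3 (0,0) count=0: revealed 4 new [(0,0) (0,1) (1,0) (1,1)] -> total=6

Answer: 6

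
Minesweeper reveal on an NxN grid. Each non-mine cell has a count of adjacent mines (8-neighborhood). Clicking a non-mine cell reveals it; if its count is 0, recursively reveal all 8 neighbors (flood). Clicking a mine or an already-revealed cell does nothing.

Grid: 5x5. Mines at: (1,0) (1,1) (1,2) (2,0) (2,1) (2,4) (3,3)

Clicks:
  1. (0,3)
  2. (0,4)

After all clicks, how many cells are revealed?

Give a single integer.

Click 1 (0,3) count=1: revealed 1 new [(0,3)] -> total=1
Click 2 (0,4) count=0: revealed 3 new [(0,4) (1,3) (1,4)] -> total=4

Answer: 4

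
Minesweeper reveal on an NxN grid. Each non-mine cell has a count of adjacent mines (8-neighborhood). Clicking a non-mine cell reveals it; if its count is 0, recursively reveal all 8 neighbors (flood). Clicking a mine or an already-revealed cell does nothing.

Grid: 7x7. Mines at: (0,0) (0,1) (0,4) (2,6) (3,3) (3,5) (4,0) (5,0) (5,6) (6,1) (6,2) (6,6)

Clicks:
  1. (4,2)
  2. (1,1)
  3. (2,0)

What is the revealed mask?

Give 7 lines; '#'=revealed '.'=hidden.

Answer: .......
###....
###....
###....
..#....
.......
.......

Derivation:
Click 1 (4,2) count=1: revealed 1 new [(4,2)] -> total=1
Click 2 (1,1) count=2: revealed 1 new [(1,1)] -> total=2
Click 3 (2,0) count=0: revealed 8 new [(1,0) (1,2) (2,0) (2,1) (2,2) (3,0) (3,1) (3,2)] -> total=10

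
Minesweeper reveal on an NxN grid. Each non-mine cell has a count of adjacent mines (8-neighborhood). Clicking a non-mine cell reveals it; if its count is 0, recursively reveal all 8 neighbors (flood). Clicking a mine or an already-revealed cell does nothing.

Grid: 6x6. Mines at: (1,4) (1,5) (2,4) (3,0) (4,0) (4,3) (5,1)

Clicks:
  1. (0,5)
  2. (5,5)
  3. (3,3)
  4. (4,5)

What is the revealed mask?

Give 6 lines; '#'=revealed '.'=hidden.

Click 1 (0,5) count=2: revealed 1 new [(0,5)] -> total=1
Click 2 (5,5) count=0: revealed 6 new [(3,4) (3,5) (4,4) (4,5) (5,4) (5,5)] -> total=7
Click 3 (3,3) count=2: revealed 1 new [(3,3)] -> total=8
Click 4 (4,5) count=0: revealed 0 new [(none)] -> total=8

Answer: .....#
......
......
...###
....##
....##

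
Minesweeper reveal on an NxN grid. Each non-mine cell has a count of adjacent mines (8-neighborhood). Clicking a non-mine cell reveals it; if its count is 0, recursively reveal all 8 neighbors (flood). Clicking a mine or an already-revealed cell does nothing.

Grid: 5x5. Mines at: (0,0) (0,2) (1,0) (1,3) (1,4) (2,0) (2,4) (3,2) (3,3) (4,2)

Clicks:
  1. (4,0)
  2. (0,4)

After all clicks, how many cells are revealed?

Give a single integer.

Answer: 5

Derivation:
Click 1 (4,0) count=0: revealed 4 new [(3,0) (3,1) (4,0) (4,1)] -> total=4
Click 2 (0,4) count=2: revealed 1 new [(0,4)] -> total=5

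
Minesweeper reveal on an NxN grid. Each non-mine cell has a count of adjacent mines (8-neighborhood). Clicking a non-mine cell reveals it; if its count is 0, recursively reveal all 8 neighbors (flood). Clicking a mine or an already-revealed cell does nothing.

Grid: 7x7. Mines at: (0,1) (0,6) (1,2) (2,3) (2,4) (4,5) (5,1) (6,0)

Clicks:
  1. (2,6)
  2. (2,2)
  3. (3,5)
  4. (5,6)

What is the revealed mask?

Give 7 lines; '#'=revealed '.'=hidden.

Click 1 (2,6) count=0: revealed 6 new [(1,5) (1,6) (2,5) (2,6) (3,5) (3,6)] -> total=6
Click 2 (2,2) count=2: revealed 1 new [(2,2)] -> total=7
Click 3 (3,5) count=2: revealed 0 new [(none)] -> total=7
Click 4 (5,6) count=1: revealed 1 new [(5,6)] -> total=8

Answer: .......
.....##
..#..##
.....##
.......
......#
.......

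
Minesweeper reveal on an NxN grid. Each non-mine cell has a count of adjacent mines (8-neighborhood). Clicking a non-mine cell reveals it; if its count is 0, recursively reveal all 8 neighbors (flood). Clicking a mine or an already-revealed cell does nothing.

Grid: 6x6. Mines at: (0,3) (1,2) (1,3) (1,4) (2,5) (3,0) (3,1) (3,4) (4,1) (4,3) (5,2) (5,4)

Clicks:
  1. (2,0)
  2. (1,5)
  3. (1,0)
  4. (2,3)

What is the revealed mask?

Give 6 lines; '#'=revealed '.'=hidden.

Answer: ##....
##...#
##.#..
......
......
......

Derivation:
Click 1 (2,0) count=2: revealed 1 new [(2,0)] -> total=1
Click 2 (1,5) count=2: revealed 1 new [(1,5)] -> total=2
Click 3 (1,0) count=0: revealed 5 new [(0,0) (0,1) (1,0) (1,1) (2,1)] -> total=7
Click 4 (2,3) count=4: revealed 1 new [(2,3)] -> total=8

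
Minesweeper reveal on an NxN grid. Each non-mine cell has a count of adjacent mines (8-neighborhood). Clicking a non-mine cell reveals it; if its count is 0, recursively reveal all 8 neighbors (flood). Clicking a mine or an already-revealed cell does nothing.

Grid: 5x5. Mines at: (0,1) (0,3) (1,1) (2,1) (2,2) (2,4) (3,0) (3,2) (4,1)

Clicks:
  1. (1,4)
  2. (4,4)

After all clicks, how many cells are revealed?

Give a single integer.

Click 1 (1,4) count=2: revealed 1 new [(1,4)] -> total=1
Click 2 (4,4) count=0: revealed 4 new [(3,3) (3,4) (4,3) (4,4)] -> total=5

Answer: 5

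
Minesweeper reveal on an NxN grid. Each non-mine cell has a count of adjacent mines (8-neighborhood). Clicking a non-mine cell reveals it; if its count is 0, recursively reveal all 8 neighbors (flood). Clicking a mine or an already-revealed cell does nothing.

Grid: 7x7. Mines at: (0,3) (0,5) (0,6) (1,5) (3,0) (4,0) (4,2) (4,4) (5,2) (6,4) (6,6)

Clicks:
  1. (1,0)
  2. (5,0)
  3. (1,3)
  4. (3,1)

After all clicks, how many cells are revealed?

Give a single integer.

Answer: 18

Derivation:
Click 1 (1,0) count=0: revealed 17 new [(0,0) (0,1) (0,2) (1,0) (1,1) (1,2) (1,3) (1,4) (2,0) (2,1) (2,2) (2,3) (2,4) (3,1) (3,2) (3,3) (3,4)] -> total=17
Click 2 (5,0) count=1: revealed 1 new [(5,0)] -> total=18
Click 3 (1,3) count=1: revealed 0 new [(none)] -> total=18
Click 4 (3,1) count=3: revealed 0 new [(none)] -> total=18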